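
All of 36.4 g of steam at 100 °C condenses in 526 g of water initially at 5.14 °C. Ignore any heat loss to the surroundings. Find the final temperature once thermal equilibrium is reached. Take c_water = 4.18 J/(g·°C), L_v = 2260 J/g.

T_f ≈ 46.3 °C

Sum of m c ΔT and latent-heat terms is zero:
latent heat released on condensation: 36.4·2260 = 82264
  condensed water 100 °C→T: 152.15(T − 100)
  original water: 2198.7(T − 5.14)
2350.8 T = 82264 + 15215 + 11301 = 108780
T ≈ 46.27 °C (< 100 °C, so full condensation is consistent).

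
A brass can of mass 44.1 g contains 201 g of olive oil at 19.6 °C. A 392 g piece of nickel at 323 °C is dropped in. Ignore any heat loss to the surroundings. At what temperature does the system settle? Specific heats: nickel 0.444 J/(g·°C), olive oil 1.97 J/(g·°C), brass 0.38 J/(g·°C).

T_f ≈ 109.6 °C

Net heat exchanged in the isolated system is zero:
392·0.444·(T − 323) + 201·1.97·(T − 19.6) + 44.1·0.38·(T − 19.6) = 0
586.78 T = 64307
T ≈ 109.59 °C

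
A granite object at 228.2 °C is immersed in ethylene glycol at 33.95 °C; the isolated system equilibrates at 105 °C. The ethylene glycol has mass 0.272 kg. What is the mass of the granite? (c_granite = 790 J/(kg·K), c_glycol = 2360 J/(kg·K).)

m ≈ 0.469 kg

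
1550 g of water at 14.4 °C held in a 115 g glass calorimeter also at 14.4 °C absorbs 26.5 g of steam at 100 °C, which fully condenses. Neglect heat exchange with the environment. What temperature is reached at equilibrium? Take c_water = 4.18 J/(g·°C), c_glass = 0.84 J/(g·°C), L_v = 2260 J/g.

Net heat exchanged in the isolated system is zero:
steam→water at 100 °C releases m L_v = 26.5×2260 = 59890; condensed water 100 °C→T: 110.77(T − 100); water warms: 1550×4.18×(T − 14.4) = 6479(T − 14.4); cup: 96.6(T − 14.4)
6686.4 T = 59890 + 11077 + 94689 = 165656
T ≈ 24.78 °C (< 100 °C, so full condensation is consistent).

T_f ≈ 24.8 °C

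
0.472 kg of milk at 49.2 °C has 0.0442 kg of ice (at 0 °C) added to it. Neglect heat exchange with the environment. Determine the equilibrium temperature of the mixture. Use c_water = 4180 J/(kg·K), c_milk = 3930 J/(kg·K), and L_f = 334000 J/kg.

Let T be the final temperature. ΣQ_i = 0:
latent heat to melt: 0.0442×334000 = 14763; meltwater 0→T: 0.0442×4180×T = 184.76 T; milk cools: 0.472×3930×(T − 49.2) = 1855(T − 49.2)
2039.7 T = 91264 − 14763 = 76501
T ≈ 37.51 °C (positive, so assuming full melt was valid).

T_f ≈ 37.5 °C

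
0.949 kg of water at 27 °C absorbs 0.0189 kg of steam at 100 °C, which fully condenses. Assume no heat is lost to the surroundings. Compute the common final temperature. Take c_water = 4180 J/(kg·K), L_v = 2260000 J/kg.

T_f ≈ 39.0 °C

Heat gained plus heat lost sum to zero:
steam→water at 100 °C releases m L_v = 0.0189·2260000 = 42714
  condensate cools 100→T: 0.0189·4180·(T − 100) = 79(T − 100)
  water warms: 0.949·4180·(T − 27) = 3966.8(T − 27)
4045.8 T = 42714 + 7900.2 + 107104 = 157718
T ≈ 38.98 °C — below 100 °C, confirming all the steam condensed.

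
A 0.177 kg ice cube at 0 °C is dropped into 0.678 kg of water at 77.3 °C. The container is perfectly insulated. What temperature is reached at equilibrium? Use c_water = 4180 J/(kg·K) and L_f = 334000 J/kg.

T_f ≈ 44.8 °C

Net heat exchanged in the isolated system is zero:
melt ice: 0.177·334000 = 59118
  meltwater 0→T: 0.177·4180·T = 739.86 T
  water: 2834(T − 77.3)
3573.9 T = 219071 − 59118 = 159953
T ≈ 44.76 °C. Since T > 0 °C, the all-ice-melts assumption holds.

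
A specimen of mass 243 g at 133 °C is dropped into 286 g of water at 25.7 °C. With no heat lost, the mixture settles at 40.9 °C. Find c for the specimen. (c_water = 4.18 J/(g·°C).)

m_s c (T_s − T_f) = m_water c_water (T_f − T_0):
243·c·(133 − 40.9) = 286·4.18·(40.9 − 25.7)
22380 c = 18171  ⇒  c ≈ 0.8119 J/(g·°C)

c ≈ 0.812 J/(g·°C)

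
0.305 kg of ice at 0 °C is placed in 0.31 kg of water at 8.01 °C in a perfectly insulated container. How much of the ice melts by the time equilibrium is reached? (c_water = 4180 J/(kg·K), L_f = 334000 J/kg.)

Water can give up m c ΔT = 0.31·4180·8.01 = 10379 J before reaching 0 °C.
To melt every bit of ice: 0.305·334000 = 101870 J.
Since 10379 < 101870 J, not all the ice melts; equilibrium is at 0 °C.
m_melted·334000 = 10379  ⇒  m_melted ≈ 0.03108 kg.

m_melted ≈ 0.0311 kg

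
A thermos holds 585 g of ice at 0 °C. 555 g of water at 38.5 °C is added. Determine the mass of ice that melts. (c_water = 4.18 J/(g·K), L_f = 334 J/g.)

m_melted ≈ 267 g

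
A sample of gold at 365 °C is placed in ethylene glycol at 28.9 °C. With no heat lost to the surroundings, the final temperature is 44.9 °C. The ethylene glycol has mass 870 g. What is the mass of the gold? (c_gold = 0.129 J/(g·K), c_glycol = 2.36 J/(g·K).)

Energy conservation, ΣQ = 0:
m·0.129·(44.9 − 365) + 870·2.36·(44.9 − 28.9) = 0
-41.29 m = -32851
m = -32851/-41.29 ≈ 795.6 g

m ≈ 796 g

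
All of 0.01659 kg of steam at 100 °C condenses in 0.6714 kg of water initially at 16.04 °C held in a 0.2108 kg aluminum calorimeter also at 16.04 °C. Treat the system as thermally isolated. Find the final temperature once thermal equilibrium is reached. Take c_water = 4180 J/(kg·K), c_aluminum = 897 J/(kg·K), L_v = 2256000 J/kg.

Setting the total heat transfer to zero:
latent heat released on condensation: 0.01659·2256000 = 37427; condensed water 100 °C→T: 69.35(T − 100); original water: 2806.5(T − 16.04); cup: 189.09(T − 16.04)
3064.9 T = 37427 + 6934.6 + 48048 = 92410
T ≈ 30.15 °C (< 100 °C, so full condensation is consistent).

T_f ≈ 30.2 °C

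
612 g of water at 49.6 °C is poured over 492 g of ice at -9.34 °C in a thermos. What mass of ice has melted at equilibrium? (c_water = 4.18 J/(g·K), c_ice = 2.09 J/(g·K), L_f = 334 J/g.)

Water can give up m c ΔT = 612×4.18×49.6 = 126885 J before reaching 0 °C.
Of that, 492×2.09×9.34 = 9604.1 J goes to bring the ice to 0 °C, leaving 117281 J.
Fully melting the ice requires m_ice L_f = 492×334 = 164328 J.
Since 117281 < 164328 J, not all the ice melts; equilibrium is at 0 °C.
Mass melted = 117281/334 ≈ 351.1 g.

m_melted ≈ 351 g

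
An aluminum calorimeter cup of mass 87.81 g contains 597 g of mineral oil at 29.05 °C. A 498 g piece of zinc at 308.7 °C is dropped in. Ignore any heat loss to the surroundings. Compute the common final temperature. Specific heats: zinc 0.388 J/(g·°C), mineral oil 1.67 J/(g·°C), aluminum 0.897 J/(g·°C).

Conservation of energy gives ΣQ = 0:
498×0.388×(T − 308.7) + 597×1.67×(T − 29.05) + 87.81×0.897×(T − 29.05) = 0
193.22(T − 308.7) + 996.99(T − 29.05) + 78.77(T − 29.05) = 0
(193.22 + 996.99 + 78.77) T = 193.22×308.7 + 996.99×29.05 + 78.77×29.05
T ≈ 71.63 °C

T_f ≈ 71.6 °C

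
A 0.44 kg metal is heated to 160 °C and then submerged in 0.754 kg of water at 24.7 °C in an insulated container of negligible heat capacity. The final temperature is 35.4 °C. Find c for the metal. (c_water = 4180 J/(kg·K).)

Heat gained plus heat lost sum to zero:
0.44×c×(35.4 − 160) + 0.754×4180×(35.4 − 24.7) = 0
-54.82 c = -33723
c = -33723/-54.82 ≈ 615.1 J/(kg·K)

c ≈ 615 J/(kg·K)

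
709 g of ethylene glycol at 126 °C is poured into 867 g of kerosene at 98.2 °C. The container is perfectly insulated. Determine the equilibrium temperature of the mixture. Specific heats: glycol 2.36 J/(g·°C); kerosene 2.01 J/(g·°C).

Heat gained plus heat lost sum to zero:
709·2.36·(T − 126) + 867·2.01·(T − 98.2) = 0
1673.2(T − 126) + 1742.7(T − 98.2) = 0
3415.9 T = 381958
T = 381958 / 3415.9 = 112 °C

T_f ≈ 111.8 °C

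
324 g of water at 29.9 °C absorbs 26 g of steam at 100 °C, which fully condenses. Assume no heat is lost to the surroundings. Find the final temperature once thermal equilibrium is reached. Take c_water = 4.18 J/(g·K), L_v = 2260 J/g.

T_f ≈ 75.3 °C

Sum of m c ΔT and latent-heat terms is zero:
condense steam: −26·2260 = −58760
  condensed water 100 °C→T: 108.68(T − 100)
  water warms: 324·4.18·(T − 29.9) = 1354.3(T − 29.9)
1463 T = 58760 + 10868 + 40494 = 110122
T ≈ 75.27 °C (< 100 °C, so full condensation is consistent).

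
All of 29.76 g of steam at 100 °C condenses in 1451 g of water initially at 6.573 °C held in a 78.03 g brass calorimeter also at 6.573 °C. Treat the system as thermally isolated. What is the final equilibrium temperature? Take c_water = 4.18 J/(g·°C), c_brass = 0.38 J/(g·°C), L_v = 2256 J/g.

Taking heat into each body as positive, Σ m c ΔT = 0:
steam→water at 100 °C releases m L_v = 29.76·2256 = 67139; condensed water 100 °C→T: 124.4(T − 100); original water: 6065.2(T − 6.573); brass cup: 78.03·0.38·(T − 6.573) = 29.65(T − 6.573)
6219.2 T = 67139 + 12440 + 40061 = 119640
T ≈ 19.24 °C (< 100 °C, so full condensation is consistent).

T_f ≈ 19.2 °C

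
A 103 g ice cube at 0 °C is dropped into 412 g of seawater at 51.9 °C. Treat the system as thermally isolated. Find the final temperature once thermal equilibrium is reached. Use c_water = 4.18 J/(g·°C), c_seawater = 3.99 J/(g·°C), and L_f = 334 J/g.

Taking heat into each body as positive, Σ m c ΔT = 0:
melt ice: 103·334 = 34402
  meltwater 0→T: 103·4.18·T = 430.54 T
  seawater cools: 412·3.99·(T − 51.9) = 1643.9(T − 51.9)
2074.4 T = 85317 − 34402 = 50915
T ≈ 24.54 °C (positive, so assuming full melt was valid).

T_f ≈ 24.5 °C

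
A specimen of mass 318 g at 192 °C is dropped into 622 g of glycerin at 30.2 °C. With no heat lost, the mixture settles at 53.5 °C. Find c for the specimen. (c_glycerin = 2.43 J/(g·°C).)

Net heat exchanged in the isolated system is zero:
318×c×(53.5 − 192) + 622×2.43×(53.5 − 30.2) = 0
-44043 c = -35217
c = -35217/-44043 ≈ 0.7996 J/(g·°C)

c ≈ 0.8 J/(g·°C)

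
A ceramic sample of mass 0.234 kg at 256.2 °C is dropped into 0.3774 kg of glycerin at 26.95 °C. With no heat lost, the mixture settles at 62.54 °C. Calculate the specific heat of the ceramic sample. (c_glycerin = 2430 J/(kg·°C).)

c ≈ 720 J/(kg·°C)

m_s c (T_s − T_f) = m_glycerin c_glycerin (T_f − T_0):
0.234×c×(256.2 − 62.54) = 0.3774×2430×(62.54 − 26.95)
45.32 c = 32639  ⇒  c ≈ 720.2 J/(kg·°C)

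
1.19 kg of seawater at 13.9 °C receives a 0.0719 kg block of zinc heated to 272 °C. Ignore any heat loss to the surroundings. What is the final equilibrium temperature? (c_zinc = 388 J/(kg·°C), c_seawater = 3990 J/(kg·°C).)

T_f ≈ 15.4 °C

Let T be the final temperature. ΣQ_i = 0:
0.0719*388*(T − 272) + 1.19*3990*(T − 13.9) = 0
27.9(T − 272) + 4748.1(T − 13.9) = 0
(27.9 + 4748.1) T = 27.9*272 + 4748.1*13.9
T = 73587/4776 ≈ 15.41 °C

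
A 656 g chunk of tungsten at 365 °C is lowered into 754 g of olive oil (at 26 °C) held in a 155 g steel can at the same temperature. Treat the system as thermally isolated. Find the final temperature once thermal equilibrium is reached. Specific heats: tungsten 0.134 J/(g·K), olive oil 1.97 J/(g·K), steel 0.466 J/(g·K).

Taking heat into each body as positive, Σ m c ΔT = 0:
656·0.134·(T − 365) + 754·1.97·(T − 26) + 155·0.466·(T − 26) = 0
87.9(T − 365) + 1485.4(T − 26) + 72.23(T − 26) = 0
1645.5 T = 72583
T ≈ 44.11 °C

T_f ≈ 44.1 °C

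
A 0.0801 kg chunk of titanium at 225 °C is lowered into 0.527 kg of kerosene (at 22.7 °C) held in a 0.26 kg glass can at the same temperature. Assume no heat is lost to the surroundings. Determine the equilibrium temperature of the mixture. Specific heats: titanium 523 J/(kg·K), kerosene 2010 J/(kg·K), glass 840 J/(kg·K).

T_f ≈ 29.1 °C

T_f = Σ m_i c_i T_i / Σ m_i c_i:
T_f = (41.89·225 + 1059.3·22.7 + 218.4·22.7) / (41.89 + 1059.3 + 218.4)
    = 38429 / 1319.6 ≈ 29.12 °C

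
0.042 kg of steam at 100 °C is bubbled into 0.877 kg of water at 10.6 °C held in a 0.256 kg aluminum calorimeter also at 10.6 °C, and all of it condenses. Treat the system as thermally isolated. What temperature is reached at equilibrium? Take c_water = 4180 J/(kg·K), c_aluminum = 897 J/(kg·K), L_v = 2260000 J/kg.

T_f ≈ 37.8 °C

Taking heat into each body as positive, Σ m c ΔT = 0:
condense steam: −0.042×2260000 = −94920
  condensate cools 100→T: 0.042×4180×(T − 100) = 175.56(T − 100)
  original water: 3665.9(T − 10.6)
  cup: 229.63(T − 10.6)
4071.1 T = 94920 + 17556 + 41292 = 153768
T ≈ 37.77 °C — below 100 °C, confirming all the steam condensed.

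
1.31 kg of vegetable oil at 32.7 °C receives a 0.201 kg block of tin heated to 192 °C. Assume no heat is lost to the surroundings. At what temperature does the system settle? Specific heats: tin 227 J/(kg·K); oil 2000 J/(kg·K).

|Q_tin| = |Q_oil|:
0.201×227×(192 − T) = 1.31×2000×(T − 32.7)
45.63(192 − T) = 2620(T − 32.7)
2665.6 T = 94434  ⇒  T ≈ 35.43 °C

T_f ≈ 35.4 °C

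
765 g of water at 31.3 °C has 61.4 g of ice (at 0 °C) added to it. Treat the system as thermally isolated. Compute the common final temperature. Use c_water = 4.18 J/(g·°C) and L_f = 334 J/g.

Conservation of energy gives ΣQ = 0:
fusion: m_ice L_f = 61.4·334 = 20508; warm the meltwater: 256.65 T; water: 3197.7(T − 31.3)
3454.4 T = 100088 − 20508 = 79580
T ≈ 23.04 °C (positive, so assuming full melt was valid).

T_f ≈ 23.0 °C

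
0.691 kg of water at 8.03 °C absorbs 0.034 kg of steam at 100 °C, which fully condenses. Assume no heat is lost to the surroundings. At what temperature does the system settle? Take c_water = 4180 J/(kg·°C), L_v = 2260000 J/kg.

T_f ≈ 37.7 °C

Energy conservation, ΣQ = 0:
condense steam: −0.034×2260000 = −76840
  condensate cools 100→T: 0.034×4180×(T − 100) = 142.12(T − 100)
  original water: 2888.4(T − 8.03)
3030.5 T = 76840 + 14212 + 23194 = 114246
T ≈ 37.70 °C (< 100 °C, so full condensation is consistent).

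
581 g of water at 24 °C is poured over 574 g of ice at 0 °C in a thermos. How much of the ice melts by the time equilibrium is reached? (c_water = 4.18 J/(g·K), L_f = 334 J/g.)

m_melted ≈ 175 g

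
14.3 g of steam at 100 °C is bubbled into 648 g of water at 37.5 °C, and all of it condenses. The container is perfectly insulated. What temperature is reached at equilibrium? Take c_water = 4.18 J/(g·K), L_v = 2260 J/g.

Conservation of energy gives ΣQ = 0:
latent heat released on condensation: 14.3×2260 = 32318; condensed water 100 °C→T: 59.77(T − 100); water warms: 648×4.18×(T − 37.5) = 2708.6(T − 37.5)
2768.4 T = 32318 + 5977.4 + 101574 = 139869
T ≈ 50.52 °C, under the boiling point, so the assumption holds.

T_f ≈ 50.5 °C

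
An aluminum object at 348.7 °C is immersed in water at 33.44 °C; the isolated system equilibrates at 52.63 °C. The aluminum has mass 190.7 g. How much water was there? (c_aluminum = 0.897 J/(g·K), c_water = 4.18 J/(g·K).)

Heat gained plus heat lost sum to zero:
190.7×0.897×(52.63 − 348.7) + m×4.18×(52.63 − 33.44) = 0
80.21 m = 50645
m = 50645/80.21 ≈ 631.4 g

m ≈ 631 g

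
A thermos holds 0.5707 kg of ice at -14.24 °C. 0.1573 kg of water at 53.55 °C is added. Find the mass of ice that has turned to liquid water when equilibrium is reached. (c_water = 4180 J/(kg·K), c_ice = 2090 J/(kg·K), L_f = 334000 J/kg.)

m_melted ≈ 0.0546 kg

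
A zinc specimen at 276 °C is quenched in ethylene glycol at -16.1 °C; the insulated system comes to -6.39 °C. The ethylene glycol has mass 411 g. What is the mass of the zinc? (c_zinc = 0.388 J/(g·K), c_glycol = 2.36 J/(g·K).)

Heat gained plus heat lost sum to zero:
m×0.388×(-6.39 − 276) + 411×2.36×(-6.39 − (-16.1)) = 0
-109.57 m = -9418.3
m = -9418.3/-109.57 ≈ 85.96 g

m ≈ 86 g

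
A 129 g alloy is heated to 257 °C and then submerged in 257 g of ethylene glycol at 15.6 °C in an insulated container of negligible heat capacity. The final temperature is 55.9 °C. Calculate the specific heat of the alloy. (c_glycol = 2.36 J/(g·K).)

c ≈ 0.942 J/(g·K)

Heat lost by the alloy = heat gained by the glycol:
129×c×(257 − 55.9) = 257×2.36×(55.9 − 15.6)
25942 c = 24443  ⇒  c ≈ 0.9422 J/(g·K)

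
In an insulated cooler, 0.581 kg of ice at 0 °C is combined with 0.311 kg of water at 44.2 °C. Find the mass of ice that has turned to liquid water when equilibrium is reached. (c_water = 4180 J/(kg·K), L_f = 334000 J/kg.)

m_melted ≈ 0.172 kg

Heat available from the water dropping to 0 °C: 0.311×4180×44.2 = 57459 J.
Melting all 0.581 kg of ice would need 0.581×334000 = 194054 J.
That's not enough to melt it all — equilibrium is at 0 °C with ice remaining.
Mass melted = 57459/334000 ≈ 0.172 kg.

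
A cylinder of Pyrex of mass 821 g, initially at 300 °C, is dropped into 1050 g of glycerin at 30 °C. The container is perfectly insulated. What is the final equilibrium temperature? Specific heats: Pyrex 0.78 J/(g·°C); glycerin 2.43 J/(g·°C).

Conservation of energy gives ΣQ = 0:
821·0.78·(T − 300) + 1050·2.43·(T − 30) = 0
640.38(T − 300) + 2551.5(T − 30) = 0
3191.9 T = 268659
T = 268659 / 3191.9 = 84.2 °C

T_f ≈ 84.2 °C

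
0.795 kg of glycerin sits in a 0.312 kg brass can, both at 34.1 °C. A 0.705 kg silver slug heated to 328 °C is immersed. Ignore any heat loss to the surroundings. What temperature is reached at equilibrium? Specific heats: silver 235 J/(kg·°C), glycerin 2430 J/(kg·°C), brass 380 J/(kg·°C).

T_f ≈ 56.1 °C

With ΣQ=0 the equilibrium temperature is the m·c-weighted mean:
T_f = (165.67×328 + 1931.9×34.1 + 118.56×34.1) / (165.67 + 1931.9 + 118.56)
    = 124260 / 2216.1 ≈ 56.07 °C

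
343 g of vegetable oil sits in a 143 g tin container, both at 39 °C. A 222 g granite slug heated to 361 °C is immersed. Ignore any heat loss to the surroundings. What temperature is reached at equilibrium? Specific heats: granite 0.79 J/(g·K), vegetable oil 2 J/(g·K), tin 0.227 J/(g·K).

T_f ≈ 102.2 °C

T_f = Σ m_i c_i T_i / Σ m_i c_i:
T_f = (175.38*361 + 686*39 + 32.46*39) / (175.38 + 686 + 32.46)
    = 91332 / 893.84 ≈ 102.18 °C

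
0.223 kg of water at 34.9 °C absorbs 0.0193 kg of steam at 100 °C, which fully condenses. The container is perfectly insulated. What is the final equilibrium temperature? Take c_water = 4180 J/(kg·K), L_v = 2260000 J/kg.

Heat gained plus heat lost sum to zero:
latent heat released on condensation: 0.0193·2260000 = 43618; condensed water 100 °C→T: 80.67(T − 100); original water: 932.14(T − 34.9)
1012.8 T = 43618 + 8067.4 + 32532 = 84217
T ≈ 83.15 °C — below 100 °C, confirming all the steam condensed.

T_f ≈ 83.2 °C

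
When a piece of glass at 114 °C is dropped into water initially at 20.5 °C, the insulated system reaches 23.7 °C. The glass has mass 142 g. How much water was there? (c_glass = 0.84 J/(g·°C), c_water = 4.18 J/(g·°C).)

Heat lost by the glass = heat gained by the water:
142·0.84·(114 − 23.7) = m·4.18·(23.7 − 20.5)
13.38 m = 10771  ⇒  m ≈ 805.2 g

m ≈ 805 g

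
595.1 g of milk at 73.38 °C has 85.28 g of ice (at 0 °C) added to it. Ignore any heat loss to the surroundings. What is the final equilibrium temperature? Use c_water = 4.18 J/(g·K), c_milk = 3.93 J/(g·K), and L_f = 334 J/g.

T_f ≈ 53.1 °C

Heat gained plus heat lost sum to zero:
fusion: m_ice L_f = 85.28·334 = 28484
  warm the meltwater: 356.47 T
  milk: 2338.7(T − 73.38)
2695.2 T = 171617 − 28484 = 143133
T ≈ 53.11 °C — above 0 °C, consistent with complete melting.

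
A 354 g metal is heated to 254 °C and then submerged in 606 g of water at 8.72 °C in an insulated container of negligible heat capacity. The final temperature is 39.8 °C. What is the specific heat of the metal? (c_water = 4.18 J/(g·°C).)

c ≈ 1.04 J/(g·°C)

Heat lost by the metal = heat gained by the water:
354·c·(254 − 39.8) = 606·4.18·(39.8 − 8.72)
75827 c = 78728  ⇒  c ≈ 1.038 J/(g·°C)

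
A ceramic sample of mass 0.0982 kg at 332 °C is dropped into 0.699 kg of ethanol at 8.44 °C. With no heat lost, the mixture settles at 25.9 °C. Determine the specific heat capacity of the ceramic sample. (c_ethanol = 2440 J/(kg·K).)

c ≈ 991 J/(kg·K)

Let T be the final temperature. ΣQ_i = 0:
0.0982·c·(25.9 − 332) + 0.699·2440·(25.9 − 8.44) = 0
-30.06 c = -29779
c = -29779/-30.06 ≈ 990.7 J/(kg·K)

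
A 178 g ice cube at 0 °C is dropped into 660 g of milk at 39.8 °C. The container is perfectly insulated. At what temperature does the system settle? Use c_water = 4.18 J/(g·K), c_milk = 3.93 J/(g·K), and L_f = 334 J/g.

Heat gained plus heat lost sum to zero:
latent heat to melt: 178×334 = 59452
  meltwater 0→T: 178×4.18×T = 744.04 T
  milk cools: 660×3.93×(T − 39.8) = 2593.8(T − 39.8)
3337.8 T = 103233 − 59452 = 43781
T ≈ 13.12 °C — above 0 °C, consistent with complete melting.

T_f ≈ 13.1 °C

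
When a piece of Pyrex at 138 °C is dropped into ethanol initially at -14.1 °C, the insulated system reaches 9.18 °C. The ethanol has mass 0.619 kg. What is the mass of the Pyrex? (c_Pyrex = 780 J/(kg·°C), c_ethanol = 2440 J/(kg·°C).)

m ≈ 0.35 kg

|Q_Pyrex| = |Q_ethanol|:
m·780·(138 − 9.18) = 0.619·2440·(9.18 − (-14.1))
100480 m = 35161  ⇒  m ≈ 0.3499 kg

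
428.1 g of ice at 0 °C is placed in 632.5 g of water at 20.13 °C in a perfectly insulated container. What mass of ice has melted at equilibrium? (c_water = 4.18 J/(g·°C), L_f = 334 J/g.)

m_melted ≈ 159 g

Water can give up m c ΔT = 632.5×4.18×20.13 = 53221 J before reaching 0 °C.
To melt every bit of ice: 428.1×334 = 142985 J.
That's not enough to melt it all — equilibrium is at 0 °C with ice remaining.
m_melted×334 = 53221  ⇒  m_melted ≈ 159.3 g.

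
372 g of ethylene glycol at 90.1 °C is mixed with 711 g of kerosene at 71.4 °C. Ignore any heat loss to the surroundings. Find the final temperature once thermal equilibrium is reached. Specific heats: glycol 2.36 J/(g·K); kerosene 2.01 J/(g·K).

|Q_glycol| = |Q_kerosene|:
372*2.36*(90.1 − T) = 711*2.01*(T − 71.4)
877.92(90.1 − T) = 1429.1(T − 71.4)
2307 T = 181139  ⇒  T ≈ 78.52 °C

T_f ≈ 78.5 °C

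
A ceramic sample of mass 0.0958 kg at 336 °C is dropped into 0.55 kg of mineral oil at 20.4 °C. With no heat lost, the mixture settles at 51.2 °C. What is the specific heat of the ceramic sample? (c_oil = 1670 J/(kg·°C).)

c ≈ 1040 J/(kg·°C)

Energy conservation, ΣQ = 0:
0.0958×c×(51.2 − 336) + 0.55×1670×(51.2 − 20.4) = 0
-27.28 c = -28290
c = -28290/-27.28 ≈ 1037 J/(kg·°C)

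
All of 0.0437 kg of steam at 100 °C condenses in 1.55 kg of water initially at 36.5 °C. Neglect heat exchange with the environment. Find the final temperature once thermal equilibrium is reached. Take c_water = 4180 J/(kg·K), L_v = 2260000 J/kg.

T_f ≈ 53.1 °C

Net heat exchanged in the isolated system is zero:
steam→water at 100 °C releases m L_v = 0.0437×2260000 = 98762; condensed water 100 °C→T: 182.67(T − 100); water warms: 1.55×4180×(T − 36.5) = 6479(T − 36.5)
6661.7 T = 98762 + 18267 + 236484 = 353512
T ≈ 53.07 °C, under the boiling point, so the assumption holds.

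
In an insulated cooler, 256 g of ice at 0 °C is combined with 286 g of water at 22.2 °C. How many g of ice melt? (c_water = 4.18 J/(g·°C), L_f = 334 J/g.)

m_melted ≈ 79.5 g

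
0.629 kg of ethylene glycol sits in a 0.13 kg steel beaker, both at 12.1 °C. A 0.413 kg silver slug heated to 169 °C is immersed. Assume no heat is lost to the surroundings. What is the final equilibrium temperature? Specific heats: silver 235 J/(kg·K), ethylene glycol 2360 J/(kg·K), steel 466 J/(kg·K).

T_f ≈ 21.4 °C

T_f is the heat-capacity-weighted average of the initial temperatures:
T_f = (97.05×169 + 1484.4×12.1 + 60.58×12.1) / (97.05 + 1484.4 + 60.58)
    = 35097 / 1642.1 ≈ 21.37 °C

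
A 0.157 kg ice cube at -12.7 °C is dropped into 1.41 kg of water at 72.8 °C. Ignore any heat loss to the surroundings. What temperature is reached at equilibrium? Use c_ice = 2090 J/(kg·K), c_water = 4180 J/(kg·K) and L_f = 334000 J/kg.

T_f ≈ 56.9 °C

Taking heat into each body as positive, Σ m c ΔT = 0:
ice -12.7→0 °C: 0.157×2090×12.7 = 4167.3
  melt ice: 0.157×334000 = 52438
  warm the meltwater: 656.26 T
  water cools: 1.41×4180×(T − 72.8) = 5893.8(T − 72.8)
6550.1 T = 429069 − 56605 = 372463
T ≈ 56.86 °C (positive, so assuming full melt was valid).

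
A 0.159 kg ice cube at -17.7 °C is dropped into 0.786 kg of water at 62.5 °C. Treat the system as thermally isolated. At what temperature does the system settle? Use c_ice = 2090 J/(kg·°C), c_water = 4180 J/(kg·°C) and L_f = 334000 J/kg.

Net heat exchanged in the isolated system is zero:
warm ice to 0 °C: 0.159×2090×(0 − (-17.7)) = 5881.9; fusion: m_ice L_f = 0.159×334000 = 53106; warm the meltwater: 664.62 T; water cools: 0.786×4180×(T − 62.5) = 3285.5(T − 62.5)
3950.1 T = 205342 − 58988 = 146355
T ≈ 37.05 °C (positive, so assuming full melt was valid).

T_f ≈ 37.1 °C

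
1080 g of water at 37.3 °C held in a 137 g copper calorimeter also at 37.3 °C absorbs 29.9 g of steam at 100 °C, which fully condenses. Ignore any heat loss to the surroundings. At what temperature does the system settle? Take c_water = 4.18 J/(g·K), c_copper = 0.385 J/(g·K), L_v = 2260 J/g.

Energy balance with sensible and latent terms:
steam→water at 100 °C releases m L_v = 29.9·2260 = 67574
  condensed water 100 °C→T: 124.98(T − 100)
  water warms: 1080·4.18·(T − 37.3) = 4514.4(T − 37.3)
  cup: 52.75(T − 37.3)
4692.1 T = 67574 + 12498 + 170355 = 250427
T ≈ 53.37 °C, under the boiling point, so the assumption holds.

T_f ≈ 53.4 °C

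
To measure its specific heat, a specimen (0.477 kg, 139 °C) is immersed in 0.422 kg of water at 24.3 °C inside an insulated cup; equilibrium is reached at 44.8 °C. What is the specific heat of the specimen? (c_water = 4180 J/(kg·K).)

c ≈ 805 J/(kg·K)

Net heat exchanged in the isolated system is zero:
0.477×c×(44.8 − 139) + 0.422×4180×(44.8 − 24.3) = 0
-44.93 c = -36161
c = -36161/-44.93 ≈ 804.8 J/(kg·K)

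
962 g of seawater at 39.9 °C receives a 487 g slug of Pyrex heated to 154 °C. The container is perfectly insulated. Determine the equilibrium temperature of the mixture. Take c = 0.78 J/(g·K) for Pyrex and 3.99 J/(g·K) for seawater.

Set heat shed by the hot body equal to heat absorbed by the cold body:
487·0.78·(154 − T) = 962·3.99·(T − 39.9)
379.86(154 − T) = 3838.4(T − 39.9)
4218.2 T = 211650  ⇒  T ≈ 50.17 °C

T_f ≈ 50.2 °C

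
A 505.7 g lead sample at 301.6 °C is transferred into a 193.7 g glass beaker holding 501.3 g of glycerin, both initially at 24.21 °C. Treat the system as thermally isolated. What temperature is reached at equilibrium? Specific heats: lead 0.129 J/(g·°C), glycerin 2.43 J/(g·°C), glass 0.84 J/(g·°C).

T_f ≈ 36.7 °C

Net heat exchanged in the isolated system is zero:
505.7×0.129×(T − 301.6) + 501.3×2.43×(T − 24.21) + 193.7×0.84×(T − 24.21) = 0
(65.24 + 1218.2 + 162.71) T = 65.24×301.6 + 1218.2×24.21 + 162.71×24.21
T = 53106/1446.1 ≈ 36.72 °C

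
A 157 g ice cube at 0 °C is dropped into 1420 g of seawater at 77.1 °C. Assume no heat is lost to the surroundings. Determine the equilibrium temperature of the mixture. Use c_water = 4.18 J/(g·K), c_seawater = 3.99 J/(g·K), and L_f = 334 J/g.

T_f ≈ 60.8 °C

Heat gained plus heat lost sum to zero:
fusion: m_ice L_f = 157×334 = 52438; meltwater 0→T: 157×4.18×T = 656.26 T; seawater: 5665.8(T − 77.1)
6322.1 T = 436833 − 52438 = 384395
T ≈ 60.80 °C — above 0 °C, consistent with complete melting.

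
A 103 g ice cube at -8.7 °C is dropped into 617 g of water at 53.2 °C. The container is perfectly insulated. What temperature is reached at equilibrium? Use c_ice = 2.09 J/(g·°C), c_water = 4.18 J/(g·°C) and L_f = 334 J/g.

T_f ≈ 33.5 °C

Heat gained plus heat lost sum to zero:
ice -8.7→0 °C: 103·2.09·8.7 = 1872.8
  melt ice: 103·334 = 34402
  meltwater 0→T: 103·4.18·T = 430.54 T
  water: 2579.1(T − 53.2)
3009.6 T = 137206 − 36275 = 100931
T ≈ 33.54 °C (positive, so assuming full melt was valid).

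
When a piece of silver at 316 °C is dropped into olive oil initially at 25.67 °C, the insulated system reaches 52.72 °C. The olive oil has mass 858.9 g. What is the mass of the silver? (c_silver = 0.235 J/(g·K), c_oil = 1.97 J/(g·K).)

Heat lost by the silver = heat gained by the oil:
m·0.235·(316 − 52.72) = 858.9·1.97·(52.72 − 25.67)
61.87 m = 45769  ⇒  m ≈ 739.8 g

m ≈ 740 g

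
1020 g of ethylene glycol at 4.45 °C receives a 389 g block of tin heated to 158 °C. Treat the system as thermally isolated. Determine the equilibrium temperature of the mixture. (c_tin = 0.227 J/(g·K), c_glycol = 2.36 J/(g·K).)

T_f ≈ 9.9 °C

Heat gained plus heat lost sum to zero:
389*0.227*(T − 158) + 1020*2.36*(T − 4.45) = 0
88.3(T − 158) + 2407.2(T − 4.45) = 0
(88.3 + 2407.2) T = 88.3*158 + 2407.2*4.45
T = 24664/2495.5 ≈ 9.88 °C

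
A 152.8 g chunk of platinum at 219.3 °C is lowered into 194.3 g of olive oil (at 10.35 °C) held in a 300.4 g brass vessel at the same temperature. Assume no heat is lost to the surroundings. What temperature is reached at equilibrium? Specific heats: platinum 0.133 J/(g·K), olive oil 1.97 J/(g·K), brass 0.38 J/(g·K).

Conservation of energy gives ΣQ = 0:
152.8·0.133·(T − 219.3) + 194.3·1.97·(T − 10.35) + 300.4·0.38·(T − 10.35) = 0
20.32(T − 219.3) + 382.77(T − 10.35) + 114.15(T − 10.35) = 0
517.25 T = 9599.9
T = 9599.9 / 517.25 = 18.6 °C

T_f ≈ 18.6 °C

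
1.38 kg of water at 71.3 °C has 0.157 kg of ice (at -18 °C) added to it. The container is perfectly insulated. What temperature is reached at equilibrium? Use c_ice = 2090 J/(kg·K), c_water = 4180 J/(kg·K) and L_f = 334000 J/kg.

T_f ≈ 54.9 °C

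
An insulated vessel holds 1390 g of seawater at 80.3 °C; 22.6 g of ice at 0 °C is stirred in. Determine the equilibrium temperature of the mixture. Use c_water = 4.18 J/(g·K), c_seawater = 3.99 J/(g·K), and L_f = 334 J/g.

T_f ≈ 77.6 °C

Taking heat into each body as positive, Σ m c ΔT = 0:
latent heat to melt: 22.6·334 = 7548.4
  meltwater 0→T: 22.6·4.18·T = 94.47 T
  seawater: 5546.1(T − 80.3)
5640.6 T = 445352 − 7548.4 = 437803
T ≈ 77.62 °C. Since T > 0 °C, the all-ice-melts assumption holds.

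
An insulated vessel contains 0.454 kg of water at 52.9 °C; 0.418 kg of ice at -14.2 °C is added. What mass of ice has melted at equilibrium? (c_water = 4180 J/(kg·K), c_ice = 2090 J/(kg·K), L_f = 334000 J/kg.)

m_melted ≈ 0.263 kg

Heat available from the water dropping to 0 °C: 0.454·4180·52.9 = 100389 J.
Warming the ice to 0 °C takes 0.418·2090·14.2 = 12405 J, leaving 87984 J for melting.
Fully melting the ice requires m_ice L_f = 0.418·334000 = 139612 J.
That's not enough to melt it all — equilibrium is at 0 °C with ice remaining.
m_melted·334000 = 87984  ⇒  m_melted ≈ 0.2634 kg.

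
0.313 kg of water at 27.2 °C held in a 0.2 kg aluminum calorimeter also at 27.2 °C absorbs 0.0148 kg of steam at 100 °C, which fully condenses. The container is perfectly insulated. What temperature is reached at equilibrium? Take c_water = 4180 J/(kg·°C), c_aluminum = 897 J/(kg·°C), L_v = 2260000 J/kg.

Setting the total heat transfer to zero:
steam→water at 100 °C releases m L_v = 0.0148·2260000 = 33448
  condensed water 100 °C→T: 61.86(T − 100)
  water warms: 0.313·4180·(T − 27.2) = 1308.3(T − 27.2)
  cup: 179.4(T − 27.2)
1549.6 T = 33448 + 6186.4 + 40467 = 80101
T ≈ 51.69 °C (< 100 °C, so full condensation is consistent).

T_f ≈ 51.7 °C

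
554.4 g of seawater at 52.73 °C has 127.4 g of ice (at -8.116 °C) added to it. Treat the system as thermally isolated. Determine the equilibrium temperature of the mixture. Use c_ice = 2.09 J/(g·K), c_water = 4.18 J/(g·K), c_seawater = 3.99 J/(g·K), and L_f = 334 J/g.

Net heat exchanged in the isolated system is zero:
warm ice to 0 °C: 127.4·2.09·(0 − (-8.116)) = 2161
  fusion: m_ice L_f = 127.4·334 = 42552
  meltwater 0→T: 127.4·4.18·T = 532.53 T
  seawater: 2212.1(T − 52.73)
2744.6 T = 116642 − 44713 = 71929
T ≈ 26.21 °C. Since T > 0 °C, the all-ice-melts assumption holds.

T_f ≈ 26.2 °C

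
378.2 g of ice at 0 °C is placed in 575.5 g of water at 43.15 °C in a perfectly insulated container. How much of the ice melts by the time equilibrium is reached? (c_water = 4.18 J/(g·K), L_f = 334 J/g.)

m_melted ≈ 311 g

Water can give up m c ΔT = 575.5×4.18×43.15 = 103801 J before reaching 0 °C.
Melting all 378.2 g of ice would need 378.2×334 = 126319 J.
103801 J < 126319 J, so only part of the ice melts and the system sits at 0 °C.
Mass melted = 103801/334 ≈ 310.8 g.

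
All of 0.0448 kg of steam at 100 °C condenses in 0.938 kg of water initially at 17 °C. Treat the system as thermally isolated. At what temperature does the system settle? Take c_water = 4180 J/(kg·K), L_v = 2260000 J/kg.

T_f ≈ 45.4 °C

Net heat exchanged in the isolated system is zero:
steam→water at 100 °C releases m L_v = 0.0448×2260000 = 101248
  condensed water 100 °C→T: 187.26(T − 100)
  original water: 3920.8(T − 17)
4108.1 T = 101248 + 18726 + 66654 = 186629
T ≈ 45.43 °C (< 100 °C, so full condensation is consistent).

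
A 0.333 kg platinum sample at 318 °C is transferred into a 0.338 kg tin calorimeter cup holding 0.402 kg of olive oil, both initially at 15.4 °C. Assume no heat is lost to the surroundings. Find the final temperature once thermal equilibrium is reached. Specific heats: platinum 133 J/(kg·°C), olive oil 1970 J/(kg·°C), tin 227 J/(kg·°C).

T_f ≈ 30.1 °C

Let T be the final temperature. ΣQ_i = 0:
0.333×133×(T − 318) + 0.402×1970×(T − 15.4) + 0.338×227×(T − 15.4) = 0
44.29(T − 318) + 791.94(T − 15.4) + 76.73(T − 15.4) = 0
(44.29 + 791.94 + 76.73) T = 44.29×318 + 791.94×15.4 + 76.73×15.4
T = 27461 / 912.96 = 30.1 °C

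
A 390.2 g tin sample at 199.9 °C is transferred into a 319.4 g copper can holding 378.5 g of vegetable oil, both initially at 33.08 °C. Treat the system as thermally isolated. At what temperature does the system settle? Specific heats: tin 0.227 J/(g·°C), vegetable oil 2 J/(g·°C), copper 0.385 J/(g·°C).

Setting the total heat transfer to zero:
390.2×0.227×(T − 199.9) + 378.5×2×(T − 33.08) + 319.4×0.385×(T − 33.08) = 0
(88.58 + 757 + 122.97) T = 88.58×199.9 + 757×33.08 + 122.97×33.08
T ≈ 48.34 °C

T_f ≈ 48.3 °C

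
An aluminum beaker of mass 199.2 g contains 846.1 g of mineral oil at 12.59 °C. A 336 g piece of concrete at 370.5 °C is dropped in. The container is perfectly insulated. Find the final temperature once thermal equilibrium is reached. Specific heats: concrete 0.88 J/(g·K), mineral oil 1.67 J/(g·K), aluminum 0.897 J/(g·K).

T_f ≈ 68.7 °C

Taking heat into each body as positive, Σ m c ΔT = 0:
336·0.88·(T − 370.5) + 846.1·1.67·(T − 12.59) + 199.2·0.897·(T − 12.59) = 0
(295.68 + 1413 + 178.68) T = 295.68·370.5 + 1413·12.59 + 178.68·12.59
T = 129589/1887.3 ≈ 68.66 °C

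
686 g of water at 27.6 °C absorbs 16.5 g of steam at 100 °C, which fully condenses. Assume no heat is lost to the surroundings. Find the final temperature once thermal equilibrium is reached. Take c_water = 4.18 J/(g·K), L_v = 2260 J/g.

T_f ≈ 42.0 °C

Taking heat into each body as positive, Σ m c ΔT = 0:
condense steam: −16.5·2260 = −37290; condensed water 100 °C→T: 68.97(T − 100); water warms: 686·4.18·(T − 27.6) = 2867.5(T − 27.6)
2936.4 T = 37290 + 6897 + 79142 = 123329
T ≈ 42.00 °C (< 100 °C, so full condensation is consistent).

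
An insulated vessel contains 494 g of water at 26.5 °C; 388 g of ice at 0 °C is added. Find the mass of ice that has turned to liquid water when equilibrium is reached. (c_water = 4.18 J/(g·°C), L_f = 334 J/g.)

Water can give up m c ΔT = 494×4.18×26.5 = 54720 J before reaching 0 °C.
Melting all 388 g of ice would need 388×334 = 129592 J.
54720 J < 129592 J, so only part of the ice melts and the system sits at 0 °C.
Mass melted = 54720/334 ≈ 163.8 g.

m_melted ≈ 164 g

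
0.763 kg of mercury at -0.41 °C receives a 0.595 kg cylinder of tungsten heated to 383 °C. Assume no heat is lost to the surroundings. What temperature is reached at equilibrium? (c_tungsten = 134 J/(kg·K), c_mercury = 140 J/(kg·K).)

Conservation of energy gives ΣQ = 0:
0.595×134×(T − 383) + 0.763×140×(T − (-0.41)) = 0
79.73(T − 383) + 106.82(T − (-0.41)) = 0
(79.73 + 106.82) T = 79.73×383 + 106.82×(-0.41)
T = 30493/186.55 ≈ 163.46 °C

T_f ≈ 163.5 °C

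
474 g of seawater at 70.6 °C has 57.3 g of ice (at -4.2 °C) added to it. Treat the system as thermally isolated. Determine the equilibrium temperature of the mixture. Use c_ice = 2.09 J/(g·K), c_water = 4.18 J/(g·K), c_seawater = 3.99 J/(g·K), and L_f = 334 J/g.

T_f ≈ 53.4 °C

Setting the total heat transfer to zero:
ice -4.2→0 °C: 57.3×2.09×4.2 = 502.98; melt ice: 57.3×334 = 19138; meltwater 0→T: 57.3×4.18×T = 239.51 T; seawater cools: 474×3.99×(T − 70.6) = 1891.3(T − 70.6)
2130.8 T = 133523 − 19641 = 113882
T ≈ 53.45 °C (positive, so assuming full melt was valid).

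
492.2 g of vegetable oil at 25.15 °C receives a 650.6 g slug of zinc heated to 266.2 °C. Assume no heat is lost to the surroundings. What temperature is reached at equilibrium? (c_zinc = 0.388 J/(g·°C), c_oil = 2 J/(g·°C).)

Let T be the final temperature. ΣQ_i = 0:
650.6×0.388×(T − 266.2) + 492.2×2×(T − 25.15) = 0
(252.43 + 984.4) T = 252.43×266.2 + 984.4×25.15
T = 91955/1236.8 ≈ 74.35 °C

T_f ≈ 74.3 °C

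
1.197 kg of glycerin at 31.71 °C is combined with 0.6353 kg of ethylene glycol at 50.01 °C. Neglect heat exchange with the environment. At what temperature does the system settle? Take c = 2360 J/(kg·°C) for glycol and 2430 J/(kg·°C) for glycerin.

T_f = Σ m_i c_i T_i / Σ m_i c_i:
T_f = (1499.3·50.01 + 2908.7·31.71) / (1499.3 + 2908.7)
    = 167216 / 4408 ≈ 37.93 °C

T_f ≈ 37.9 °C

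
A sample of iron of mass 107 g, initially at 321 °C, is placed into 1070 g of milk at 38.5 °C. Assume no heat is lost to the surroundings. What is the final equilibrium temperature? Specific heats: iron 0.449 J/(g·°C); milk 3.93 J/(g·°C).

T_f ≈ 41.7 °C

Heat lost by the iron equals heat gained by the milk:
107·0.449·(321 − T) = 1070·3.93·(T − 38.5)
48.04(321 − T) = 4205.1(T − 38.5)
4253.1 T = 177318  ⇒  T ≈ 41.69 °C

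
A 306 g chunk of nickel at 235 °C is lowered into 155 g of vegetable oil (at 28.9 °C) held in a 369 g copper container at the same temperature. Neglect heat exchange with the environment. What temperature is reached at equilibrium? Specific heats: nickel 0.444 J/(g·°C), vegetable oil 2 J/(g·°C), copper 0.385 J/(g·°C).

Heat gained plus heat lost sum to zero:
306·0.444·(T − 235) + 155·2·(T − 28.9) + 369·0.385·(T − 28.9) = 0
587.93 T = 44993
T = 44993/587.93 ≈ 76.53 °C

T_f ≈ 76.5 °C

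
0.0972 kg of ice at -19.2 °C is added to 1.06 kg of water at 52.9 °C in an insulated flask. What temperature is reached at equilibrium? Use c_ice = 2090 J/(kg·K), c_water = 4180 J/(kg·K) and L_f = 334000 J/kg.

Energy conservation, ΣQ = 0:
ice -19.2→0 °C: 0.0972×2090×19.2 = 3900.4; melt ice: 0.0972×334000 = 32465; meltwater 0→T: 0.0972×4180×T = 406.3 T; water cools: 1.06×4180×(T − 52.9) = 4430.8(T − 52.9)
4837.1 T = 234389 − 36365 = 198024
T ≈ 40.94 °C — above 0 °C, consistent with complete melting.

T_f ≈ 40.9 °C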